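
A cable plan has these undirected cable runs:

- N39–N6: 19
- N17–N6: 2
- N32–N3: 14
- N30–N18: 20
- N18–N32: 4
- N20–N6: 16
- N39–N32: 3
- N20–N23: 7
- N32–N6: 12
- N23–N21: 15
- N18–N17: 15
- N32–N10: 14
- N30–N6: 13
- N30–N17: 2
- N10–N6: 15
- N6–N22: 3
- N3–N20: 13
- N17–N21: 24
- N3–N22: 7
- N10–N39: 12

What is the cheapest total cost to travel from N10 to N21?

41

Compare a few routes:
N10–N39–N32–N6–N17–N21: 12+3+12+2+24 = 53
N10–N6–N17–N21: 15+2+24 = 41
N10–N32–N6–N17–N21: 14+12+2+24 = 52
Cheapest is N10–N6–N17–N21 at 41.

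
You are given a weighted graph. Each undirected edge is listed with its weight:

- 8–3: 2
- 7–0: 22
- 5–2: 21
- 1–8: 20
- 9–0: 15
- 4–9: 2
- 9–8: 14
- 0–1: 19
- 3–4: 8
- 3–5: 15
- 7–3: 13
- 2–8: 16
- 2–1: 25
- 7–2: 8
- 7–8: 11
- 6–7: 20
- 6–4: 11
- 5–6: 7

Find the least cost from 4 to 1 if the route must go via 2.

Shortest 4→2: 4 → 3 → 8 → 2 = 26
Shortest 2→1: 2 → 1 = 25
Total via 2: 26 + 25 = 51.

51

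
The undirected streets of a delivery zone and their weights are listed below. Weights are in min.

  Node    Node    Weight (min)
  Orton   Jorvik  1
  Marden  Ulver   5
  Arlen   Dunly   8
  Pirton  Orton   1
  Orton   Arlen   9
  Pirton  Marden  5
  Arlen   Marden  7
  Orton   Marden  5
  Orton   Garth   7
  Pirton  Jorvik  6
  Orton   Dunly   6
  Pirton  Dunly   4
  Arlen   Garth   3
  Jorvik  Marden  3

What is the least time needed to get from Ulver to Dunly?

14 min

Running Dijkstra from Ulver:
Ulver: 0
Marden: 5  (via Ulver)
Jorvik: 8  (via Marden)
Orton: 9  (via Jorvik)
Pirton: 10  (via Marden)
Arlen: 12  (via Marden)
Dunly: 14  (via Pirton)
Shortest route: Ulver–Marden–Pirton–Dunly = 14 min.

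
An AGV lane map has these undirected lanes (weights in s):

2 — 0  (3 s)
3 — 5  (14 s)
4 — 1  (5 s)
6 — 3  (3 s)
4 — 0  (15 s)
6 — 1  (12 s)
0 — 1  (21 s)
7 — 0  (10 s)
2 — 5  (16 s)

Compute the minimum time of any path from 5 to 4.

Settle nodes by increasing distance from 5:
5: 0
3: 14  (via 5)
2: 16  (via 5)
6: 17  (via 3)
0: 19  (via 2)
1: 29  (via 6)
7: 29  (via 0)
4: 34  (via 0)
Shortest route: 5–2–0–4 = 34 s.

34 s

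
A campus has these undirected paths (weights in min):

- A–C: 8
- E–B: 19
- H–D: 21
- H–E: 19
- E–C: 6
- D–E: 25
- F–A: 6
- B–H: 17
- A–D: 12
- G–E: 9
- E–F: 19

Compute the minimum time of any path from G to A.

Enumerating some paths:
G - E - D - A: 9+25+12 = 46
G - E - F - A: 9+19+6 = 34
G - E - C - A: 9+6+8 = 23
The minimum is 23 min via G - E - C - A.

23 min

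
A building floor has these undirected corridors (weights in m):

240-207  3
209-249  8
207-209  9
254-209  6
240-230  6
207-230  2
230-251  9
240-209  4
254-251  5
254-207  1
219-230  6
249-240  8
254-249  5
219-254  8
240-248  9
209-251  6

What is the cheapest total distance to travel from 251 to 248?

18 m

Running Dijkstra from 251:
251: 0
254: 5  (via 251)
209: 6  (via 251)
207: 6  (via 254)
230: 8  (via 207)
240: 9  (via 207)
249: 10  (via 254)
219: 13  (via 254)
248: 18  (via 240)
Shortest route: 251 → 254 → 207 → 240 → 248 = 18 m.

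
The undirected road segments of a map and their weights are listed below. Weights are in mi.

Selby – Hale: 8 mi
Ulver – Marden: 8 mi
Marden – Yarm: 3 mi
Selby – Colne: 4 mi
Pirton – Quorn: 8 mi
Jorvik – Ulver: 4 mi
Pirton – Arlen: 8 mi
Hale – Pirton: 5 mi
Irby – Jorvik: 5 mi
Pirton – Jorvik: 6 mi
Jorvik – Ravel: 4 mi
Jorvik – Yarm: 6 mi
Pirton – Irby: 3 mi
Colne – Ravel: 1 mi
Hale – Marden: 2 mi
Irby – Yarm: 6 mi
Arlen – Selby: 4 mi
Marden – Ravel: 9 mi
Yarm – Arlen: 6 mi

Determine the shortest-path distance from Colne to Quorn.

19 mi

Running Dijkstra from Colne:
Colne: 0
Ravel: 1  (via Colne)
Selby: 4  (via Colne)
Jorvik: 5  (via Ravel)
Arlen: 8  (via Selby)
Ulver: 9  (via Jorvik)
Marden: 10  (via Ravel)
Irby: 10  (via Jorvik)
Yarm: 11  (via Jorvik)
Pirton: 11  (via Jorvik)
Hale: 12  (via Selby)
Quorn: 19  (via Pirton)
Shortest route: Colne–Ravel–Jorvik–Pirton–Quorn = 19 mi.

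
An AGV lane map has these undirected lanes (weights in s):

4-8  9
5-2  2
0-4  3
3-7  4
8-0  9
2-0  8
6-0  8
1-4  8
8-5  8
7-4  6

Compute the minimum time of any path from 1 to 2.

Candidate routes:
1 → 4 → 8 → 0 → 2: 8+9+9+8 = 34
1 → 4 → 0 → 8 → 5 → 2: 8+3+9+8+2 = 30
1 → 4 → 8 → 5 → 2: 8+9+8+2 = 27
1 → 4 → 0 → 2: 8+3+8 = 19
Cheapest is 1 → 4 → 0 → 2 at 19 s.

19 s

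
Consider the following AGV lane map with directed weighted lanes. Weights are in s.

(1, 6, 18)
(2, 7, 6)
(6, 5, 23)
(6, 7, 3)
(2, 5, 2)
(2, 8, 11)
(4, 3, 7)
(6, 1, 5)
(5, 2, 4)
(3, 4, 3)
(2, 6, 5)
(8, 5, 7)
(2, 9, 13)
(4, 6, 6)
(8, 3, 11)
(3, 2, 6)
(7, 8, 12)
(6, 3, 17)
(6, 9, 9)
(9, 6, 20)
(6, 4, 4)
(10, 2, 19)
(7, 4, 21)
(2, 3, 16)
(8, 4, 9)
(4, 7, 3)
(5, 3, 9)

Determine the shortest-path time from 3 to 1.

14 s

Enumerating some paths:
3 → 2 → 6 → 1: 6+5+5 = 16
3 → 4 → 6 → 1: 3+6+5 = 14
The minimum is 14 s via 3 → 4 → 6 → 1.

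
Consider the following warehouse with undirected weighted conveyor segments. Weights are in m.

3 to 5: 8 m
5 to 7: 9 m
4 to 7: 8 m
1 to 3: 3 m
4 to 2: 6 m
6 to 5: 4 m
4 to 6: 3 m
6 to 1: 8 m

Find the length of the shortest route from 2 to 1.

17 m

Enumerating some paths:
2 → 4 → 6 → 1: 6+3+8 = 17
2 → 4 → 6 → 5 → 3 → 1: 6+3+4+8+3 = 24
Cheapest is 2 → 4 → 6 → 1 at 17 m.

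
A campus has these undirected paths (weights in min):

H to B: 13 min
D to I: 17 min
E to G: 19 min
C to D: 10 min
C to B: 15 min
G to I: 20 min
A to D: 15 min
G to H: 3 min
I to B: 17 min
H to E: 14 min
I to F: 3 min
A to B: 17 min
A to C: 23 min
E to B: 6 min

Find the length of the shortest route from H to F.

26 min

Settle nodes by increasing distance from H:
H: 0
G: 3  (via H)
B: 13  (via H)
E: 14  (via H)
I: 23  (via G)
F: 26  (via I)
Shortest route: H–G–I–F = 26 min.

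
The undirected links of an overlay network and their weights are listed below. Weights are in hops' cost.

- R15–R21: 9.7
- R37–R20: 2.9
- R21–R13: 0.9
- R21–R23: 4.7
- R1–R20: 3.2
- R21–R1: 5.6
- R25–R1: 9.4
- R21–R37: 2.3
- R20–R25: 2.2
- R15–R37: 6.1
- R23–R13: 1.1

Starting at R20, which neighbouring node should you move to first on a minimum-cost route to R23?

R37

Enumerating some paths:
R20 → R37 → R21 → R13 → R23: 2.9+2.3+0.9+1.1 = 7.2
R20 → R1 → R21 → R13 → R23: 3.2+5.6+0.9+1.1 = 10.8
R20 → R1 → R21 → R23: 3.2+5.6+4.7 = 13.5
R20 → R37 → R21 → R23: 2.9+2.3+4.7 = 9.9
The minimum is 7.2 hops' cost via R20 → R37 → R21 → R13 → R23.
So from R20 the first move is to R37.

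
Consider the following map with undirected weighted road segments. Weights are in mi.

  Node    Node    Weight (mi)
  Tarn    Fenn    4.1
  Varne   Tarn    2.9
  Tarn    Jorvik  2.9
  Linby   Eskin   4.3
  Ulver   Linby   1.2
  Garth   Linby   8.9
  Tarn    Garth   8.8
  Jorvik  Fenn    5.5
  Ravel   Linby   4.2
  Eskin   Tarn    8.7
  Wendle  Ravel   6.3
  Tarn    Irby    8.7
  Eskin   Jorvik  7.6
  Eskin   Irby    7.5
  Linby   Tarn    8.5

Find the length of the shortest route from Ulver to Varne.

12.6 mi

Settle nodes by increasing distance from Ulver:
Ulver: 0
Linby: 1.2  (via Ulver)
Ravel: 5.4  (via Linby)
Eskin: 5.5  (via Linby)
Tarn: 9.7  (via Linby)
Garth: 10.1  (via Linby)
Wendle: 11.7  (via Ravel)
Varne: 12.6  (via Tarn)
Shortest route: Ulver → Linby → Tarn → Varne = 12.6 mi.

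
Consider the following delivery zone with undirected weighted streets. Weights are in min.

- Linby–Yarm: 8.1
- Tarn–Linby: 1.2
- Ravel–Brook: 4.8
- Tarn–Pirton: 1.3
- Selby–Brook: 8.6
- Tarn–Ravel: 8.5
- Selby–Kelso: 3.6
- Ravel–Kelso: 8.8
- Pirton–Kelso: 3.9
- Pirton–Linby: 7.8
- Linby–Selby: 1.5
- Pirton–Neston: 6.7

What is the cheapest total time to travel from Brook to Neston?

Settle nodes by increasing distance from Brook:
Brook: 0
Ravel: 4.8  (via Brook)
Selby: 8.6  (via Brook)
Linby: 10.1  (via Selby)
Tarn: 11.3  (via Linby)
Kelso: 12.2  (via Selby)
Pirton: 12.6  (via Tarn)
Yarm: 18.2  (via Linby)
Neston: 19.3  (via Pirton)
Shortest route: Brook–Selby–Linby–Tarn–Pirton–Neston = 19.3 min.

19.3 min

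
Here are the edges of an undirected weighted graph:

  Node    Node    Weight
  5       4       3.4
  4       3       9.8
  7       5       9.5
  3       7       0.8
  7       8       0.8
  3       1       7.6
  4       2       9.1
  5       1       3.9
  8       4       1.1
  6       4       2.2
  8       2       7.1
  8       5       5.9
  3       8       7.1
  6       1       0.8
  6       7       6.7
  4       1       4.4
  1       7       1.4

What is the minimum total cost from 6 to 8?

3

Running Dijkstra from 6:
6: 0
1: 0.8  (via 6)
4: 2.2  (via 6)
7: 2.2  (via 1)
3: 3  (via 7)
8: 3  (via 7)
Shortest route: 6–1–7–8 = 3.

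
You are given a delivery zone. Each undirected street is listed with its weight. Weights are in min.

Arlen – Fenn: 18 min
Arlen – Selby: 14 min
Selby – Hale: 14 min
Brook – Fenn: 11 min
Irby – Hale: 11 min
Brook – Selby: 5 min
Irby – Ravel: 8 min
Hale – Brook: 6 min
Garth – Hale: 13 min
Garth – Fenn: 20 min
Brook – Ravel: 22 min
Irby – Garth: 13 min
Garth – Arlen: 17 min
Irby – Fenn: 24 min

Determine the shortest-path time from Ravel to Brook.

22 min

Running Dijkstra from Ravel:
Ravel: 0
Irby: 8  (via Ravel)
Hale: 19  (via Irby)
Garth: 21  (via Irby)
Brook: 22  (via Ravel)
Shortest route: Ravel → Brook = 22 min.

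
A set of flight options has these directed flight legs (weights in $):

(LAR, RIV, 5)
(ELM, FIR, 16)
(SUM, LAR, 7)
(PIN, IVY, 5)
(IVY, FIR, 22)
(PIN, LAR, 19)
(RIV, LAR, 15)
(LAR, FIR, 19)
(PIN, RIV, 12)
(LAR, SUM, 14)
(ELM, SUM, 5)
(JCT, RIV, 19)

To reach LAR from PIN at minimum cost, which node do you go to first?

Compare a few routes:
PIN → LAR: 19 = 19
PIN → RIV → LAR: 12+15 = 27
The minimum is $19 via PIN → LAR.
So from PIN the first move is to LAR.

LAR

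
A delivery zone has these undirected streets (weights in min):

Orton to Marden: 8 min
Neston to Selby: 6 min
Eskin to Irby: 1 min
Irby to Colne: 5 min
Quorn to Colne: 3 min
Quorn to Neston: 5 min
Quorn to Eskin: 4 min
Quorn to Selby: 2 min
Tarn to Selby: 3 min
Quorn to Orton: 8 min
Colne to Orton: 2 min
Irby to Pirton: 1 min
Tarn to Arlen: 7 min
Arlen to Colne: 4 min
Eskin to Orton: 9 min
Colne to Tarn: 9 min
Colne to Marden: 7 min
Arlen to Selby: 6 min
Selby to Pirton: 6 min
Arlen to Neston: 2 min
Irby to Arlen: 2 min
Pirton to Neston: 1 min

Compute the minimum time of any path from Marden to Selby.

Shortest distances from Marden:
Marden: 0
Colne: 7  (via Marden)
Orton: 8  (via Marden)
Quorn: 10  (via Colne)
Arlen: 11  (via Colne)
Irby: 12  (via Colne)
Selby: 12  (via Quorn)
Shortest route: Marden → Colne → Quorn → Selby = 12 min.

12 min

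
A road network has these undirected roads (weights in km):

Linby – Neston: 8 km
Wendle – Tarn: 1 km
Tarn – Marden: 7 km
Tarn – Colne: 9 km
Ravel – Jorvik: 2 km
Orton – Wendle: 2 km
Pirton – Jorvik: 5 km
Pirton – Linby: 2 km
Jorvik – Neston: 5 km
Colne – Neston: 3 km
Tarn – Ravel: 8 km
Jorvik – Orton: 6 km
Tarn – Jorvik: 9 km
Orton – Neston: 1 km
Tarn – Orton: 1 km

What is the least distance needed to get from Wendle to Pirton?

13 km

Compare a few routes:
Wendle–Tarn–Jorvik–Pirton: 1+9+5 = 15
Wendle–Orton–Jorvik–Pirton: 2+6+5 = 13
Cheapest is Wendle–Orton–Jorvik–Pirton at 13 km.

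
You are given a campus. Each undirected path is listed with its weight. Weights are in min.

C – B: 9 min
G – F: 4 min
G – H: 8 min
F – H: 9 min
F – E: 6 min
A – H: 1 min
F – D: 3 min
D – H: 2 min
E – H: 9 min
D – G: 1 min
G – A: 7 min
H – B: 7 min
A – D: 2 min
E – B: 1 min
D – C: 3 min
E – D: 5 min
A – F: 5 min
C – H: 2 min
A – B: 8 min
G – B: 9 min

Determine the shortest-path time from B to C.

9 min

Enumerating some paths:
B–A–H–C: 8+1+2 = 11
B–E–D–H–C: 1+5+2+2 = 10
B–C: 9 = 9
B–E–D–A–H–C: 1+5+2+1+2 = 11
Cheapest is B–C at 9 min.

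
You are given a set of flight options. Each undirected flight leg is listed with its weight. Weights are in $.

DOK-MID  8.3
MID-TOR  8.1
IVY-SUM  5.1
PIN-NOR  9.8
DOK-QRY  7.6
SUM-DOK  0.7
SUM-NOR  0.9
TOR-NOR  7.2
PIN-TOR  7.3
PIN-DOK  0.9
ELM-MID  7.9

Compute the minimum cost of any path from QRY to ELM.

Enumerating some paths:
QRY → DOK → PIN → TOR → MID → ELM: 7.6+0.9+7.3+8.1+7.9 = 31.8
QRY → DOK → PIN → NOR → TOR → MID → ELM: 7.6+0.9+9.8+7.2+8.1+7.9 = 41.5
QRY → DOK → SUM → NOR → TOR → MID → ELM: 7.6+0.7+0.9+7.2+8.1+7.9 = 32.4
QRY → DOK → MID → ELM: 7.6+8.3+7.9 = 23.8
Cheapest is QRY → DOK → MID → ELM at $23.8.

$23.8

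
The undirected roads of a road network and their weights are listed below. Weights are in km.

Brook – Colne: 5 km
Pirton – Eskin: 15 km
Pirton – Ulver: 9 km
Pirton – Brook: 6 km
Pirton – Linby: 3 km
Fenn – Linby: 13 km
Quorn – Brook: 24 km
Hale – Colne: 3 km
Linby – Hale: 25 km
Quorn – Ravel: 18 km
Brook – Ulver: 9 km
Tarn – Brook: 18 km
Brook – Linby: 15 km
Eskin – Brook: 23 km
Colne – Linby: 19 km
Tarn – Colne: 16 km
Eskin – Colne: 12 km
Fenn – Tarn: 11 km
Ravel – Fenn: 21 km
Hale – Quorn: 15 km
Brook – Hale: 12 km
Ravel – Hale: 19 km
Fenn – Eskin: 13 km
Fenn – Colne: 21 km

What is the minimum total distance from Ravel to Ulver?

Settle nodes by increasing distance from Ravel:
Ravel: 0
Quorn: 18  (via Ravel)
Hale: 19  (via Ravel)
Fenn: 21  (via Ravel)
Colne: 22  (via Hale)
Brook: 27  (via Colne)
Tarn: 32  (via Fenn)
Pirton: 33  (via Brook)
Linby: 34  (via Fenn)
Eskin: 34  (via Fenn)
Ulver: 36  (via Brook)
Shortest route: Ravel–Hale–Colne–Brook–Ulver = 36 km.

36 km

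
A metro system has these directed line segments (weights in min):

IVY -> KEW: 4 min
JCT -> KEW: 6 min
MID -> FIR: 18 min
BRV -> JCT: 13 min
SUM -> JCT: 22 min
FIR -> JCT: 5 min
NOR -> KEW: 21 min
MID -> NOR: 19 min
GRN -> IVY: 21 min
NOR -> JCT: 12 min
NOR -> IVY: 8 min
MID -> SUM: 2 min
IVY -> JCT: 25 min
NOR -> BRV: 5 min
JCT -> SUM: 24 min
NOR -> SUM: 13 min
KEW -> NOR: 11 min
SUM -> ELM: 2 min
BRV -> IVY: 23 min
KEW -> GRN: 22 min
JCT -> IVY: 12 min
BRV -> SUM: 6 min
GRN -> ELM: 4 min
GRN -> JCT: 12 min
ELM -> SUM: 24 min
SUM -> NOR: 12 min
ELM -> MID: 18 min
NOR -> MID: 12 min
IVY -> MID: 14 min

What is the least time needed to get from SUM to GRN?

46 min

Candidate routes:
SUM - JCT - KEW - GRN: 22+6+22 = 50
SUM - NOR - IVY - KEW - GRN: 12+8+4+22 = 46
The minimum is 46 min via SUM - NOR - IVY - KEW - GRN.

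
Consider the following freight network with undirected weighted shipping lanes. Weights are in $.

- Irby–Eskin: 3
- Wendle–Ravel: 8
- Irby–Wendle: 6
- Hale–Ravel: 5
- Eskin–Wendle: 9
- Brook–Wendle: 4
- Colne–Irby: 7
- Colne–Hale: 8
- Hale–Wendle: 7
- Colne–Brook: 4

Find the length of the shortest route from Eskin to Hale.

Compare a few routes:
Eskin–Irby–Colne–Hale: 3+7+8 = 18
Eskin–Wendle–Hale: 9+7 = 16
Cheapest is Eskin–Wendle–Hale at $16.

$16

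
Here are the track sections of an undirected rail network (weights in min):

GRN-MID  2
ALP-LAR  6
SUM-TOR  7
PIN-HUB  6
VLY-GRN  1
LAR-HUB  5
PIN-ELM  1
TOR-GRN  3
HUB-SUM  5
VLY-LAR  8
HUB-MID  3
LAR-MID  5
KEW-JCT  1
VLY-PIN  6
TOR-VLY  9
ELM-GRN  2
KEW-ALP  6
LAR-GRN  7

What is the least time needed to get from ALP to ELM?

Settle nodes by increasing distance from ALP:
ALP: 0
LAR: 6  (via ALP)
KEW: 6  (via ALP)
JCT: 7  (via KEW)
HUB: 11  (via LAR)
MID: 11  (via LAR)
GRN: 13  (via LAR)
VLY: 14  (via LAR)
ELM: 15  (via GRN)
Shortest route: ALP → LAR → GRN → ELM = 15 min.

15 min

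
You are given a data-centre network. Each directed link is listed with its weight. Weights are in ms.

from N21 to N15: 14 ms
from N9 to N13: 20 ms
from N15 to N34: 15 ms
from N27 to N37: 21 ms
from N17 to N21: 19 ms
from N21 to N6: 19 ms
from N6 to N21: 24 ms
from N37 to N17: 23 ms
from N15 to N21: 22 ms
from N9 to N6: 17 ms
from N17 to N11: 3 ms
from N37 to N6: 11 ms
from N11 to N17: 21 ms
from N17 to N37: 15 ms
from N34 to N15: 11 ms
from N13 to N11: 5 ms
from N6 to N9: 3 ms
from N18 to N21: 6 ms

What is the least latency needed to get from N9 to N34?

70 ms

Running Dijkstra from N9:
N9: 0
N6: 17  (via N9)
N13: 20  (via N9)
N11: 25  (via N13)
N21: 41  (via N6)
N17: 46  (via N11)
N15: 55  (via N21)
N37: 61  (via N17)
N34: 70  (via N15)
Shortest route: N9–N6–N21–N15–N34 = 70 ms.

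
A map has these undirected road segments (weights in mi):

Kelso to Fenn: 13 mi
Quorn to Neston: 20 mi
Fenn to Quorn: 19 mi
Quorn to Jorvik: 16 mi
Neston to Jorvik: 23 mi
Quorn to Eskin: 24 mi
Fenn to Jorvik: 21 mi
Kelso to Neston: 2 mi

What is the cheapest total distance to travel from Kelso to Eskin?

Candidate routes:
Kelso–Neston–Quorn–Eskin: 2+20+24 = 46
Kelso–Fenn–Quorn–Eskin: 13+19+24 = 56
Cheapest is Kelso–Neston–Quorn–Eskin at 46 mi.

46 mi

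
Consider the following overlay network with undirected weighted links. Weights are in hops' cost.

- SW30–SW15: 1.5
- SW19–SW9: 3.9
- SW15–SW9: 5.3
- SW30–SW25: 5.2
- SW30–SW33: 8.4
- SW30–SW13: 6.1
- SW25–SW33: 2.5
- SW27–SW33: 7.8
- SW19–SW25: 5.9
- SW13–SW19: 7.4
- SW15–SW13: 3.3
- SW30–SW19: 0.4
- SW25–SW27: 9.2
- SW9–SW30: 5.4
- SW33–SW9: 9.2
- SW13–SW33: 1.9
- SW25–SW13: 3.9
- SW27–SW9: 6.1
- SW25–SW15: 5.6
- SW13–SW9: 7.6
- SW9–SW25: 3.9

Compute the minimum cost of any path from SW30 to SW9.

Shortest distances from SW30:
SW30: 0
SW19: 0.4  (via SW30)
SW15: 1.5  (via SW30)
SW9: 4.3  (via SW19)
Shortest route: SW30–SW19–SW9 = 4.3 hops' cost.

4.3 hops' cost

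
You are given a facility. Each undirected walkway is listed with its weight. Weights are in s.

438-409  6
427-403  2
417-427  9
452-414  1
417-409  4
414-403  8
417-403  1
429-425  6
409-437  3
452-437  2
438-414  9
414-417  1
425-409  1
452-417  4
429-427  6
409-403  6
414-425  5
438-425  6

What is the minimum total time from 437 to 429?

10 s

Enumerating some paths:
437 → 409 → 425 → 429: 3+1+6 = 10
437 → 452 → 414 → 417 → 403 → 427 → 429: 2+1+1+1+2+6 = 13
437 → 452 → 414 → 425 → 429: 2+1+5+6 = 14
The minimum is 10 s via 437 → 409 → 425 → 429.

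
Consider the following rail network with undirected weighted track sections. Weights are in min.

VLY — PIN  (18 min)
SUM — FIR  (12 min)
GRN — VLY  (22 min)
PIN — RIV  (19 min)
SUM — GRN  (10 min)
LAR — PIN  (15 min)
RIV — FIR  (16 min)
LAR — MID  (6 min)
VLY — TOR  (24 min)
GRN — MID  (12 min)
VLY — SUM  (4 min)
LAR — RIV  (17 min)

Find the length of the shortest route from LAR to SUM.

28 min

Compare a few routes:
LAR–MID–GRN–SUM: 6+12+10 = 28
LAR–PIN–VLY–SUM: 15+18+4 = 37
LAR–MID–GRN–VLY–SUM: 6+12+22+4 = 44
The minimum is 28 min via LAR–MID–GRN–SUM.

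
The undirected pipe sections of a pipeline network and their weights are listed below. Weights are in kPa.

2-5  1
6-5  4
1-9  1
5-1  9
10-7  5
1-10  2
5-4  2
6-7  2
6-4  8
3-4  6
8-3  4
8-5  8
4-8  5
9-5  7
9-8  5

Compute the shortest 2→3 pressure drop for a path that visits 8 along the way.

12 kPa

Best 2 to 8: 2 → 5 → 4 → 8 costing 8
Shortest 8→3: 8 → 3 = 4
Total via 8: 8 + 4 = 12 kPa.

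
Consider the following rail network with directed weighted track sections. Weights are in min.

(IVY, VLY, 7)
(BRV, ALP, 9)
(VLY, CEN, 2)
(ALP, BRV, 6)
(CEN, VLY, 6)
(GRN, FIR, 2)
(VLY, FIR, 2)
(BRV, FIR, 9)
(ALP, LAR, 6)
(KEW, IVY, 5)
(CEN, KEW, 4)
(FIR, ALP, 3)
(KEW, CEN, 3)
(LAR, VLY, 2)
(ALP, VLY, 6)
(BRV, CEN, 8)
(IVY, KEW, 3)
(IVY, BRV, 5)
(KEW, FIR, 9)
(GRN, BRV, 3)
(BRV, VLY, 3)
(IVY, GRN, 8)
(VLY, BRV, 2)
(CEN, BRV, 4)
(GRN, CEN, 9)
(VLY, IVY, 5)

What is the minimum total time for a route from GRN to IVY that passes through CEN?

Shortest GRN→CEN: GRN–BRV–VLY–CEN = 8
Shortest CEN→IVY: CEN–KEW–IVY = 9
Total via CEN: 8 + 9 = 17 min.

17 min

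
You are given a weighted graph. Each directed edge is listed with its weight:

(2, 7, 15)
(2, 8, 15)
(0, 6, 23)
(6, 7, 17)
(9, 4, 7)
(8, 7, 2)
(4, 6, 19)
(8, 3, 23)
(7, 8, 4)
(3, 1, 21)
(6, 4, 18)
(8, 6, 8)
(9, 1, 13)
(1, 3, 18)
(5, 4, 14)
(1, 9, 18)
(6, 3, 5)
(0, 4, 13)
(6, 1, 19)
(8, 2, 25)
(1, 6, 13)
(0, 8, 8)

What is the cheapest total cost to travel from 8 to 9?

Enumerating some paths:
8 → 6 → 1 → 9: 8+19+18 = 45
8 → 6 → 3 → 1 → 9: 8+5+21+18 = 52
Cheapest is 8 → 6 → 1 → 9 at 45.

45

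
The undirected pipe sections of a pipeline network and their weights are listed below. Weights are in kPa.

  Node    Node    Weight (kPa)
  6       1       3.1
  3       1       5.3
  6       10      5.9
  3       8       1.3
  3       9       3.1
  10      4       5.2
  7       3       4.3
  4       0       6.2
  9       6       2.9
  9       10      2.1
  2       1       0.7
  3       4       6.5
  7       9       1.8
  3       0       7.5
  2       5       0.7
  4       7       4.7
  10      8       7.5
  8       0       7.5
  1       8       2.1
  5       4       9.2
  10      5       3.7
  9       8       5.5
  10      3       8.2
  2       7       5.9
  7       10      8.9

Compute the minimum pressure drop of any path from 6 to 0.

Settle nodes by increasing distance from 6:
6: 0
9: 2.9  (via 6)
1: 3.1  (via 6)
2: 3.8  (via 1)
5: 4.5  (via 2)
7: 4.7  (via 9)
10: 5  (via 9)
8: 5.2  (via 1)
3: 6  (via 9)
4: 9.4  (via 7)
0: 12.7  (via 8)
Shortest route: 6–1–8–0 = 12.7 kPa.

12.7 kPa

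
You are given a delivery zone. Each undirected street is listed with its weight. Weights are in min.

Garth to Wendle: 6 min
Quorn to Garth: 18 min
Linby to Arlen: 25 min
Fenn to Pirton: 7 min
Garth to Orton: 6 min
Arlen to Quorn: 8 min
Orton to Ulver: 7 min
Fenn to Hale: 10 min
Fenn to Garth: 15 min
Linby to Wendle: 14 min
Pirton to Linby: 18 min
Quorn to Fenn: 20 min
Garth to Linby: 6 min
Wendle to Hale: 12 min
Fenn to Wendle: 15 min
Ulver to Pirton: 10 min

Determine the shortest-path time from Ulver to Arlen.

Enumerating some paths:
Ulver - Orton - Garth - Quorn - Arlen: 7+6+18+8 = 39
Ulver - Orton - Garth - Linby - Arlen: 7+6+6+25 = 44
Ulver - Pirton - Fenn - Quorn - Arlen: 10+7+20+8 = 45
The minimum is 39 min via Ulver - Orton - Garth - Quorn - Arlen.

39 min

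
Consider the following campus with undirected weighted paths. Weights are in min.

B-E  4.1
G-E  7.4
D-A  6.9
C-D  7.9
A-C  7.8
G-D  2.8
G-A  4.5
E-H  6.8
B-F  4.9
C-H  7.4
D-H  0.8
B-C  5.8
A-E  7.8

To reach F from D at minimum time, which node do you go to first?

Candidate routes:
D → C → B → F: 7.9+5.8+4.9 = 18.6
D → H → E → B → F: 0.8+6.8+4.1+4.9 = 16.6
D → H → C → B → F: 0.8+7.4+5.8+4.9 = 18.9
The minimum is 16.6 min via D → H → E → B → F.
So from D the first move is to H.

H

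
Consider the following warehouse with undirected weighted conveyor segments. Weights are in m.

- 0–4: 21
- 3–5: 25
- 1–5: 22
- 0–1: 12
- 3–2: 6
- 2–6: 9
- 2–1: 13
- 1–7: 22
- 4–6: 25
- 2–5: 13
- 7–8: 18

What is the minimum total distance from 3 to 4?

40 m

Enumerating some paths:
3–2–6–4: 6+9+25 = 40
3–2–1–0–4: 6+13+12+21 = 52
The minimum is 40 m via 3–2–6–4.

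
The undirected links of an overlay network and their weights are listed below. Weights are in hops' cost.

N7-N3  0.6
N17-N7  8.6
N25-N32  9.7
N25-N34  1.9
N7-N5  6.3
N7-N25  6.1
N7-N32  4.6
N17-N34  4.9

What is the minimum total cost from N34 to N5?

Compare a few routes:
N34 - N25 - N32 - N7 - N5: 1.9+9.7+4.6+6.3 = 22.5
N34 - N25 - N7 - N5: 1.9+6.1+6.3 = 14.3
N34 - N17 - N7 - N5: 4.9+8.6+6.3 = 19.8
Cheapest is N34 - N25 - N7 - N5 at 14.3 hops' cost.

14.3 hops' cost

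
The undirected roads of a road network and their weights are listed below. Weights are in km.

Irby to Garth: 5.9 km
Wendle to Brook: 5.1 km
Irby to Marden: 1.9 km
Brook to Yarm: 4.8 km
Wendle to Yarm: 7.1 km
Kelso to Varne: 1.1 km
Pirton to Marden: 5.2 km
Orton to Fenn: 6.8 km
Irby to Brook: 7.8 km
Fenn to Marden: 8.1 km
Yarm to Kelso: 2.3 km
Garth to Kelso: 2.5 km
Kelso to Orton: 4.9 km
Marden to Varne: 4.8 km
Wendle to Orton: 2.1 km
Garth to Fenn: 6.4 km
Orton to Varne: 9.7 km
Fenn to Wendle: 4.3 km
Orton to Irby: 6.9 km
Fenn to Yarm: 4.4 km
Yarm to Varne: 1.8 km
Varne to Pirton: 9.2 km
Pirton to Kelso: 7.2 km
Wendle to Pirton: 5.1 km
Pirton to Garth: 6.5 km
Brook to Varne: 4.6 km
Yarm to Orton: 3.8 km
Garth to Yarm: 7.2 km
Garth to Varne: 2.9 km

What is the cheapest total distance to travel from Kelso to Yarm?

Running Dijkstra from Kelso:
Kelso: 0
Varne: 1.1  (via Kelso)
Yarm: 2.3  (via Kelso)
Shortest route: Kelso → Yarm = 2.3 km.

2.3 km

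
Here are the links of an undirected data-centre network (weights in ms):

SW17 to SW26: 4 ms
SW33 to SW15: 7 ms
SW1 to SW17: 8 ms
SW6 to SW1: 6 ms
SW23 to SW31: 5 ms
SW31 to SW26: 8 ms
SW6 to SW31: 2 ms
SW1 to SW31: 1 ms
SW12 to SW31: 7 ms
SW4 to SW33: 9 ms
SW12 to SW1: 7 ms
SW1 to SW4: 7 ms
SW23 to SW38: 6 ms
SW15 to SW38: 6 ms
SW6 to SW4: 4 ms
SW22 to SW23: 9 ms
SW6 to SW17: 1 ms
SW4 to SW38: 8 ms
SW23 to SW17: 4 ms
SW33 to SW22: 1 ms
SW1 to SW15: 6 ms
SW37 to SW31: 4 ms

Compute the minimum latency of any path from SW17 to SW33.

14 ms

Settle nodes by increasing distance from SW17:
SW17: 0
SW6: 1  (via SW17)
SW31: 3  (via SW6)
SW1: 4  (via SW31)
SW26: 4  (via SW17)
SW23: 4  (via SW17)
SW4: 5  (via SW6)
SW37: 7  (via SW31)
SW38: 10  (via SW23)
SW15: 10  (via SW1)
SW12: 10  (via SW31)
SW22: 13  (via SW23)
SW33: 14  (via SW4)
Shortest route: SW17 → SW6 → SW4 → SW33 = 14 ms.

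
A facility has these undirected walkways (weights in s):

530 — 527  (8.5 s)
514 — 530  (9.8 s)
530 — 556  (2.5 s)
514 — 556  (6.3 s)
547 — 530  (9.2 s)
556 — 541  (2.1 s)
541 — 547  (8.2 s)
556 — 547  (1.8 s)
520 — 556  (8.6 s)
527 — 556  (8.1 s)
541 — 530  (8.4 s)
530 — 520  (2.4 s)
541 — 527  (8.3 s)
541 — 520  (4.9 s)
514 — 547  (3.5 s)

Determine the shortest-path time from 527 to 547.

9.9 s

Settle nodes by increasing distance from 527:
527: 0
556: 8.1  (via 527)
541: 8.3  (via 527)
530: 8.5  (via 527)
547: 9.9  (via 556)
Shortest route: 527–556–547 = 9.9 s.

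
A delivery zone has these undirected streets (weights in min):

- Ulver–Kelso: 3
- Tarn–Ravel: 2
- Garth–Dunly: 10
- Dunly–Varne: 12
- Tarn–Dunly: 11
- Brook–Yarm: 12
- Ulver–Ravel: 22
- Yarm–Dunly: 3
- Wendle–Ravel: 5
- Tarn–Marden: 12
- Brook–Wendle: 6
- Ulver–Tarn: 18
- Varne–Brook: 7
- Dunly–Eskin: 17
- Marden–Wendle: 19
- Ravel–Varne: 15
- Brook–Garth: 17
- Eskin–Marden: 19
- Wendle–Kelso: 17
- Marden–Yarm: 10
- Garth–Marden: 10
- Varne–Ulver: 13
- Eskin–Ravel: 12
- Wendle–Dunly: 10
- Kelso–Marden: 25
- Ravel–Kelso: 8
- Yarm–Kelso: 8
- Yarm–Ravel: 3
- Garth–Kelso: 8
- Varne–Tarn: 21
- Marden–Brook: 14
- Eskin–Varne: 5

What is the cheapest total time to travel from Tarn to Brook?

Shortest distances from Tarn:
Tarn: 0
Ravel: 2  (via Tarn)
Yarm: 5  (via Ravel)
Wendle: 7  (via Ravel)
Dunly: 8  (via Yarm)
Kelso: 10  (via Ravel)
Marden: 12  (via Tarn)
Ulver: 13  (via Kelso)
Brook: 13  (via Wendle)
Shortest route: Tarn → Ravel → Wendle → Brook = 13 min.

13 min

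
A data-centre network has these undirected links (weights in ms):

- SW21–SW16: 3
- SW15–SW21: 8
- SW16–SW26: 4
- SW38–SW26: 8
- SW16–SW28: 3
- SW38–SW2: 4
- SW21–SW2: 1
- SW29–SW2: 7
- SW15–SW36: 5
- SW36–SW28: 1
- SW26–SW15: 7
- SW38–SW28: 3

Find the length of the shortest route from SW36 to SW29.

Running Dijkstra from SW36:
SW36: 0
SW28: 1  (via SW36)
SW16: 4  (via SW28)
SW38: 4  (via SW28)
SW15: 5  (via SW36)
SW21: 7  (via SW16)
SW2: 8  (via SW38)
SW26: 8  (via SW16)
SW29: 15  (via SW2)
Shortest route: SW36 → SW28 → SW38 → SW2 → SW29 = 15 ms.

15 ms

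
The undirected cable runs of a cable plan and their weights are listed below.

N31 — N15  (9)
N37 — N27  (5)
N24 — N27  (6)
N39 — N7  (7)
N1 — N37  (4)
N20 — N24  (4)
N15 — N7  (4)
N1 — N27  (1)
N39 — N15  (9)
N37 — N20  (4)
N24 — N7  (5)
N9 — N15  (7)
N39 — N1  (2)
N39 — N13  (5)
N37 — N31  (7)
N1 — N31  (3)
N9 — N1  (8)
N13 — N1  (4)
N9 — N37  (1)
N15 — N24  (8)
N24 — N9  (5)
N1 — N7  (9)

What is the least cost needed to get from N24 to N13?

Compare a few routes:
N24–N27–N1–N13: 6+1+4 = 11
N24–N27–N1–N39–N13: 6+1+2+5 = 14
N24–N9–N37–N1–N13: 5+1+4+4 = 14
Cheapest is N24–N27–N1–N13 at 11.

11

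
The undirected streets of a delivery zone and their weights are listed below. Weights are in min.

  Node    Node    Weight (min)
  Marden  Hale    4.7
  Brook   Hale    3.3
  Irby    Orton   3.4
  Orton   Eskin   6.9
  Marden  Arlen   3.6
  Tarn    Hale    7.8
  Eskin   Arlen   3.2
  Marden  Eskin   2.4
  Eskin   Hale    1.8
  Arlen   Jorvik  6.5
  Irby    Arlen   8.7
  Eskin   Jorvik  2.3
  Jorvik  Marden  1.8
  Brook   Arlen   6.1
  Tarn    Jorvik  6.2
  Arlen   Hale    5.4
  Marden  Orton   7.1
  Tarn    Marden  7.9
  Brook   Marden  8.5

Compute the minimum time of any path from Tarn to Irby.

Compare a few routes:
Tarn - Jorvik - Marden - Orton - Irby: 6.2+1.8+7.1+3.4 = 18.5
Tarn - Marden - Orton - Irby: 7.9+7.1+3.4 = 18.4
Cheapest is Tarn - Marden - Orton - Irby at 18.4 min.

18.4 min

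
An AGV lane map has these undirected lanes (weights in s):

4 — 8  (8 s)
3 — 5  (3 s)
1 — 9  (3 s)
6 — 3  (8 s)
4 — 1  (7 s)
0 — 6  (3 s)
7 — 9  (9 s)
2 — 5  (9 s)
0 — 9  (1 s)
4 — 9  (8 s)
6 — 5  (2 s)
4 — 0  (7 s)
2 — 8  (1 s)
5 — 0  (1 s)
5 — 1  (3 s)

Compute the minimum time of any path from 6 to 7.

Settle nodes by increasing distance from 6:
6: 0
5: 2  (via 6)
0: 3  (via 6)
9: 4  (via 0)
1: 5  (via 5)
3: 5  (via 5)
4: 10  (via 0)
2: 11  (via 5)
8: 12  (via 2)
7: 13  (via 9)
Shortest route: 6 → 0 → 9 → 7 = 13 s.

13 s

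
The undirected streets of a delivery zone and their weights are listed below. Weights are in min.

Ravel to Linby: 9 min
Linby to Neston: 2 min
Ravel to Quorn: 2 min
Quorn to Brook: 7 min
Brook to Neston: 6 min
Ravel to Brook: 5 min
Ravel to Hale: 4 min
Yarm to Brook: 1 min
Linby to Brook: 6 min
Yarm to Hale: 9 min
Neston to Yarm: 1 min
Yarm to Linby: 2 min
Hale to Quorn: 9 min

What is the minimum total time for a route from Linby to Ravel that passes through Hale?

15 min

Best Linby to Hale: Linby–Yarm–Hale costing 11
Best Hale to Ravel: Hale–Ravel costing 4
Total via Hale: 11 + 4 = 15 min.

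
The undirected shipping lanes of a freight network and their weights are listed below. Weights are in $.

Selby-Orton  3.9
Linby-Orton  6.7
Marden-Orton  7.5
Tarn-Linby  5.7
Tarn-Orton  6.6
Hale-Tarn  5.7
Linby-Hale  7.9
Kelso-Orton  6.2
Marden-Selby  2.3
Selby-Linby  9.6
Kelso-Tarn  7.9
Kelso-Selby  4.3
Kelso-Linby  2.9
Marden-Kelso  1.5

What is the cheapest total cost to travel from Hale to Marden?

Shortest distances from Hale:
Hale: 0
Tarn: 5.7  (via Hale)
Linby: 7.9  (via Hale)
Kelso: 10.8  (via Linby)
Marden: 12.3  (via Kelso)
Shortest route: Hale–Linby–Kelso–Marden = $12.3.

$12.3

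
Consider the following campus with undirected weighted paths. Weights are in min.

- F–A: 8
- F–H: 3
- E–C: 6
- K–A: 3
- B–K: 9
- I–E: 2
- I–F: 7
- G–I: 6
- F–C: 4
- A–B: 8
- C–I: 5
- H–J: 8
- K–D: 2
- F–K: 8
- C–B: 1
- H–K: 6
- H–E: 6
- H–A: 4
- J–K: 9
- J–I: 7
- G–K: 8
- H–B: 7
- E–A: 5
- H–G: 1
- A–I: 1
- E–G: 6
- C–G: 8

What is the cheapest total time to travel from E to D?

Settle nodes by increasing distance from E:
E: 0
I: 2  (via E)
A: 3  (via I)
C: 6  (via E)
G: 6  (via E)
H: 6  (via E)
K: 6  (via A)
B: 7  (via C)
D: 8  (via K)
Shortest route: E → I → A → K → D = 8 min.

8 min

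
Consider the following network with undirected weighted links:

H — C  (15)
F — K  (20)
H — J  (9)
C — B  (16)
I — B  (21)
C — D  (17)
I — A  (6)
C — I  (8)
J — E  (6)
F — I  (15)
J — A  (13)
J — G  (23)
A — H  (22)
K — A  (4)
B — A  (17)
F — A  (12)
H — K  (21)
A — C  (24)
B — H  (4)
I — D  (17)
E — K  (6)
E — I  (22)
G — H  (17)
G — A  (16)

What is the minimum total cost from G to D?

39

Candidate routes:
G–A–I–C–D: 16+6+8+17 = 47
G–H–B–C–D: 17+4+16+17 = 54
G–H–C–D: 17+15+17 = 49
G–A–I–D: 16+6+17 = 39
Cheapest is G–A–I–D at 39.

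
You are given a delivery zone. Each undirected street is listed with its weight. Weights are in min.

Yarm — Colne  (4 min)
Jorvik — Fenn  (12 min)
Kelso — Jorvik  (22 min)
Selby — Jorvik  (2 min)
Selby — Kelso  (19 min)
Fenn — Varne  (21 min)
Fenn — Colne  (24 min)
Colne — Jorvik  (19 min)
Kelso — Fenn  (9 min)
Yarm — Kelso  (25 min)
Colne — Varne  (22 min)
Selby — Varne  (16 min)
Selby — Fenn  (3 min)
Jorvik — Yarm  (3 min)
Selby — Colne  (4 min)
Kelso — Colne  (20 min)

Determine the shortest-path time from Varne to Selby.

Shortest distances from Varne:
Varne: 0
Selby: 16  (via Varne)
Shortest route: Varne → Selby = 16 min.

16 min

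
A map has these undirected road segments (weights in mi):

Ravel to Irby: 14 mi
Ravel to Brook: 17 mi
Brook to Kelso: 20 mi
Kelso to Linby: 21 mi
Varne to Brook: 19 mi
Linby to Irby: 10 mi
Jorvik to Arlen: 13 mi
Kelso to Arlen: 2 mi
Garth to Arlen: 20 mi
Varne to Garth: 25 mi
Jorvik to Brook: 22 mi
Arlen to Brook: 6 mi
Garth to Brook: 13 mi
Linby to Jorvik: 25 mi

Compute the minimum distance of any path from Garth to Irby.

Compare a few routes:
Garth–Brook–Ravel–Irby: 13+17+14 = 44
Garth–Brook–Arlen–Kelso–Linby–Irby: 13+6+2+21+10 = 52
Garth–Arlen–Kelso–Linby–Irby: 20+2+21+10 = 53
Cheapest is Garth–Brook–Ravel–Irby at 44 mi.

44 mi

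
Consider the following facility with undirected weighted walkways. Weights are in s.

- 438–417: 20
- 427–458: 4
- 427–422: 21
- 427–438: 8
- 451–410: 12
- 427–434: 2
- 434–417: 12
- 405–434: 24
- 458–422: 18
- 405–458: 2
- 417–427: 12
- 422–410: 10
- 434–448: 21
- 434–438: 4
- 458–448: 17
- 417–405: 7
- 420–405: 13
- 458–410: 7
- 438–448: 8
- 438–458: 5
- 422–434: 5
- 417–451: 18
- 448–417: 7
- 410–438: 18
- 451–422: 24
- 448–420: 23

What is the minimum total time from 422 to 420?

Enumerating some paths:
422 - 434 - 438 - 458 - 405 - 420: 5+4+5+2+13 = 29
422 - 458 - 405 - 420: 18+2+13 = 33
422 - 434 - 427 - 458 - 405 - 420: 5+2+4+2+13 = 26
422 - 410 - 458 - 405 - 420: 10+7+2+13 = 32
Cheapest is 422 - 434 - 427 - 458 - 405 - 420 at 26 s.

26 s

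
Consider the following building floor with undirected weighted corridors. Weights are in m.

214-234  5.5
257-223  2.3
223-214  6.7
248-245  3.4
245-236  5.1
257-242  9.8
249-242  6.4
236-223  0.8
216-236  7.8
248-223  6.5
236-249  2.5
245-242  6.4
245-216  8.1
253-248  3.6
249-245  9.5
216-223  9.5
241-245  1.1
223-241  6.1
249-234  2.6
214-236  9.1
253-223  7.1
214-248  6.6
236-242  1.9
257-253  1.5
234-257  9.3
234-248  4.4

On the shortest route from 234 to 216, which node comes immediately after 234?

Enumerating some paths:
234 - 248 - 245 - 216: 4.4+3.4+8.1 = 15.9
234 - 249 - 236 - 223 - 216: 2.6+2.5+0.8+9.5 = 15.4
234 - 249 - 236 - 216: 2.6+2.5+7.8 = 12.9
234 - 249 - 236 - 245 - 216: 2.6+2.5+5.1+8.1 = 18.3
The minimum is 12.9 m via 234 - 249 - 236 - 216.
So from 234 the first move is to 249.

249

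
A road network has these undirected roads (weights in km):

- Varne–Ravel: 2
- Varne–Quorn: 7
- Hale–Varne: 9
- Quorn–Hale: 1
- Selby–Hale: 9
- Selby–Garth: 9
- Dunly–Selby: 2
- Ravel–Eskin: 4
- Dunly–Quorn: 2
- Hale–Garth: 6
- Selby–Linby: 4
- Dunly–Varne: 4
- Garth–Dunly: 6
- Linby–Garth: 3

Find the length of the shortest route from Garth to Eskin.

16 km

Compare a few routes:
Garth–Linby–Selby–Dunly–Varne–Ravel–Eskin: 3+4+2+4+2+4 = 19
Garth–Dunly–Varne–Ravel–Eskin: 6+4+2+4 = 16
Cheapest is Garth–Dunly–Varne–Ravel–Eskin at 16 km.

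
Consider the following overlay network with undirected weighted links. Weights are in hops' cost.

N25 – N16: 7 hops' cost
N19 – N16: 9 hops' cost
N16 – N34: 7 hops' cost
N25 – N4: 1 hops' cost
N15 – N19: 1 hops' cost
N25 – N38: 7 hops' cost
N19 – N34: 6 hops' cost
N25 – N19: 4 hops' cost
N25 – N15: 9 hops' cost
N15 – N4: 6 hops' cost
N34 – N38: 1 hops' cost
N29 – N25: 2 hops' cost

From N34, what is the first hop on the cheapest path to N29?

Enumerating some paths:
N34 → N38 → N25 → N29: 1+7+2 = 10
N34 → N19 → N25 → N29: 6+4+2 = 12
The minimum is 10 hops' cost via N34 → N38 → N25 → N29.
So from N34 the first move is to N38.

N38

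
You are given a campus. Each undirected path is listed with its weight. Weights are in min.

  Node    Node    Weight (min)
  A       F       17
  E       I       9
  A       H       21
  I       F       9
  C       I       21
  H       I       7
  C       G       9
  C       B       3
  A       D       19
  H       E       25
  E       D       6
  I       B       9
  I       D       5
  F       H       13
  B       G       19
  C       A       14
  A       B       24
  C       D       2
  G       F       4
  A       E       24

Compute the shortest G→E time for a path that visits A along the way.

43 min

Shortest G→A: G–F–A = 21
Shortest A→E: A–C–D–E = 22
Total via A: 21 + 22 = 43 min.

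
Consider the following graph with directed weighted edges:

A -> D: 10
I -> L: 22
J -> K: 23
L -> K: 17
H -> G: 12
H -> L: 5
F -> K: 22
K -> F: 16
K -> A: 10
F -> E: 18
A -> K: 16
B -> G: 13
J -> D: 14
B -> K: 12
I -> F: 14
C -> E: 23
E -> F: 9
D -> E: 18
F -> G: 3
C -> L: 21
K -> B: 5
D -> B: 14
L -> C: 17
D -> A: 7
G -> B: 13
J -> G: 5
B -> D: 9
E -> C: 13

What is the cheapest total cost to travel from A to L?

Settle nodes by increasing distance from A:
A: 0
D: 10  (via A)
K: 16  (via A)
B: 21  (via K)
E: 28  (via D)
F: 32  (via K)
G: 34  (via B)
C: 41  (via E)
L: 62  (via C)
Shortest route: A–D–E–C–L = 62.

62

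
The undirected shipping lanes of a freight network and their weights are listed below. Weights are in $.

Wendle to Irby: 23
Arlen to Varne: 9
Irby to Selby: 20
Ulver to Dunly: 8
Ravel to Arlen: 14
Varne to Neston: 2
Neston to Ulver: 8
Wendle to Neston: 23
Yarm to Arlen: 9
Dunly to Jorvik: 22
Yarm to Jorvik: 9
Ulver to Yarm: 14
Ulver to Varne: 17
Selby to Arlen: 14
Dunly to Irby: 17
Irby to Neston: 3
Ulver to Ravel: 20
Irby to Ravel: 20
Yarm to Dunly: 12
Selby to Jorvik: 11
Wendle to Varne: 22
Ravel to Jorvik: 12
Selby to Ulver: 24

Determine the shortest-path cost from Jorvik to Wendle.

$49

Candidate routes:
Jorvik–Selby–Irby–Wendle: 11+20+23 = 54
Jorvik–Yarm–Ulver–Neston–Wendle: 9+14+8+23 = 54
Jorvik–Yarm–Arlen–Varne–Neston–Wendle: 9+9+9+2+23 = 52
Jorvik–Yarm–Arlen–Varne–Wendle: 9+9+9+22 = 49
Cheapest is Jorvik–Yarm–Arlen–Varne–Wendle at $49.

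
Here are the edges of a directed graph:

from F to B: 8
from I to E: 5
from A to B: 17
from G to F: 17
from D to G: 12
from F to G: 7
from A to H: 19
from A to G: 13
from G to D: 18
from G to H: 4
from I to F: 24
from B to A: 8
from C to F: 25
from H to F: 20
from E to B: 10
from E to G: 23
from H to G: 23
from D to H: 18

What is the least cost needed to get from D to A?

45

Candidate routes:
D–G–H–F–B–A: 12+4+20+8+8 = 52
D–H–G–F–B–A: 18+23+17+8+8 = 74
D–H–F–B–A: 18+20+8+8 = 54
D–G–F–B–A: 12+17+8+8 = 45
Cheapest is D–G–F–B–A at 45.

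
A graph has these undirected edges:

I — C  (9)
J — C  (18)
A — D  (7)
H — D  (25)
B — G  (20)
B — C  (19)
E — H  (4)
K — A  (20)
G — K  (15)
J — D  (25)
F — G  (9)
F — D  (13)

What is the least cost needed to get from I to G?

Compare a few routes:
I–C–J–D–F–G: 9+18+25+13+9 = 74
I–C–J–D–A–K–G: 9+18+25+7+20+15 = 94
I–C–B–G: 9+19+20 = 48
Cheapest is I–C–B–G at 48.

48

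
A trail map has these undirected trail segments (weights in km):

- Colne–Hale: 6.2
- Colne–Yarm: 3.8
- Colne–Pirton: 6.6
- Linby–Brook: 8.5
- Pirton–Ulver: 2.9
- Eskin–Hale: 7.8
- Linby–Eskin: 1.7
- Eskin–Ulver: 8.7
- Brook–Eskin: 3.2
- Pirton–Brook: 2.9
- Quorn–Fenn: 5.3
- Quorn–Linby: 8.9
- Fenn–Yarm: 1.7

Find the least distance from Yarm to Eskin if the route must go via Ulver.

Best Yarm to Ulver: Yarm–Colne–Pirton–Ulver costing 13.3
Shortest Ulver→Eskin: Ulver–Eskin = 8.7
Total via Ulver: 13.3 + 8.7 = 22 km.

22 km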